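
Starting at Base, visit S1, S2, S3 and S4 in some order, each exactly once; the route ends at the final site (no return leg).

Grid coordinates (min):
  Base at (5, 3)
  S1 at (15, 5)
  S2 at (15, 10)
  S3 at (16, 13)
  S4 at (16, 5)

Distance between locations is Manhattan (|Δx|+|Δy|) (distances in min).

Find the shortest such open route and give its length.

23 min — the minimum one-way total.

There are 4! = 24 possible orderings.
Base → S1 → S2 → S3 → S4: 12+5+4+8 = 29
Base → S1 → S2 → S4 → S3: 12+5+6+8 = 31
Base → S1 → S3 → S2 → S4: 12+9+4+6 = 31
Base → S1 → S3 → S4 → S2: 12+9+8+6 = 35
Base → S1 → S4 → S2 → S3: 12+1+6+4 = 23
Base → S1 → S4 → S3 → S2: 12+1+8+4 = 25
Base → S2 → S1 → S3 → S4: 17+5+9+8 = 39
Base → S2 → S1 → S4 → S3: 17+5+1+8 = 31
Base → S2 → S3 → S1 → S4: 17+4+9+1 = 31
Base → S2 → S3 → S4 → S1: 17+4+8+1 = 30
Base → S2 → S4 → S1 → S3: 17+6+1+9 = 33
Base → S2 → S4 → S3 → S1: 17+6+8+9 = 40
Base → S3 → S1 → S2 → S4: 21+9+5+6 = 41
Base → S3 → S1 → S4 → S2: 21+9+1+6 = 37
… (10 more)
The minimum is 23.
One shortest path: Base → S1 → S4 → S2 → S3.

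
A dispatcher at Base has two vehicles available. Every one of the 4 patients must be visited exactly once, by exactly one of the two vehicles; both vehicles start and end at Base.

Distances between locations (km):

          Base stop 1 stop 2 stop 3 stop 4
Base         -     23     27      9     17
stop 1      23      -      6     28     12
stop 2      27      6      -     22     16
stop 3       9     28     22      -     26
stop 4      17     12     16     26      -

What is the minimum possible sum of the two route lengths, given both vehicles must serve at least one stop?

Check every non-empty split of the stops between the two vehicles; for each half take its own optimal tour:
  {stop 1} + {stop 2, stop 3, stop 4}: 46 + 64 = 110
  {stop 2} + {stop 1, stop 3, stop 4}: 54 + 66 = 120
  {stop 1, stop 2} + {stop 3, stop 4}: 56 + 52 = 108
  {stop 3} + {stop 1, stop 2, stop 4}: 18 + 62 = 80
  {stop 1, stop 3} + {stop 2, stop 4}: 60 + 60 = 120
  {stop 2, stop 3} + {stop 1, stop 4}: 58 + 52 = 110
  … (7 splits in total)
Best: vehicle 1 Base → stop 3 → Base = 18; vehicle 2 Base → stop 1 → stop 2 → stop 4 → Base = 62; combined 80.

80 km — the smallest possible combined total.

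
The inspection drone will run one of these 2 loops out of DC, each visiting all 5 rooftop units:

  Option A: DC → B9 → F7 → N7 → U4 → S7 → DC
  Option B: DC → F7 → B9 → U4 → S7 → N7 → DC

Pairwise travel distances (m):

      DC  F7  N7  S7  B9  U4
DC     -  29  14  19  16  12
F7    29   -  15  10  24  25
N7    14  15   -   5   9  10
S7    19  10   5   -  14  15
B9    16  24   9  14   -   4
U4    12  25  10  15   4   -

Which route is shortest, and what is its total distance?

Option A: 16 + 24 + 15 + 10 + 15 + 19 = 99
Option B: 29 + 24 + 4 + 15 + 5 + 14 = 91

91 m — Option B is the shortest.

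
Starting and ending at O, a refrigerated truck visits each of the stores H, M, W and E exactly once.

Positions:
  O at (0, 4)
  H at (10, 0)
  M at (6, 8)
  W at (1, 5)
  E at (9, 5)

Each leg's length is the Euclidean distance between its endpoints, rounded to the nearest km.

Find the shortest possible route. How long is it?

Shortest round trip = 27 km.

There are 12 distinct closed tours to check (reversals are equivalent).
O → H → M → W → E → O: 11+9+6+8+9 = 43
O → H → M → E → W → O: 11+9+4+8+1 = 33
O → H → W → M → E → O: 11+10+6+4+9 = 40
O → H → W → E → M → O: 11+10+8+4+7 = 40
O → H → E → M → W → O: 11+5+4+6+1 = 27
O → H → E → W → M → O: 11+5+8+6+7 = 37
O → M → H → W → E → O: 7+9+10+8+9 = 43
O → M → H → E → W → O: 7+9+5+8+1 = 30
O → M → W → H → E → O: 7+6+10+5+9 = 37
O → M → E → H → W → O: 7+4+5+10+1 = 27
O → W → H → M → E → O: 1+10+9+4+9 = 33
O → W → M → H → E → O: 1+6+9+5+9 = 30
The minimum is 27.
One optimal route: O → H → E → M → W → O (or its reverse).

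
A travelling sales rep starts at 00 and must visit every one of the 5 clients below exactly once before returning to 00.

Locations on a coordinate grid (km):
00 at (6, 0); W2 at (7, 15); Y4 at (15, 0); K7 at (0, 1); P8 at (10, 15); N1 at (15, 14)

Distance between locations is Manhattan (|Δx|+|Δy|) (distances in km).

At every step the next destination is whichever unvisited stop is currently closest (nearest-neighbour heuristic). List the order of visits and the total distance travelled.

Nearest-neighbour total = 62 km; route 00 → K7 → Y4 → N1 → P8 → W2 → 00.

From 00: distances to unvisited — K7=7, Y4=9, W2=16, P8=19, N1=23. Nearest is K7 (7).
From K7: distances to unvisited — Y4=16, W2=21, P8=24, N1=28. Nearest is Y4 (16).
From Y4: distances to unvisited — N1=14, P8=20, W2=23. Nearest is N1 (14).
From N1: distances to unvisited — P8=6, W2=9. Nearest is P8 (6).
From P8: distances to unvisited — W2=3. Nearest is W2 (3).
Return W2→00: 16.
Total = 7 + 16 + 14 + 6 + 3 + 16 = 62.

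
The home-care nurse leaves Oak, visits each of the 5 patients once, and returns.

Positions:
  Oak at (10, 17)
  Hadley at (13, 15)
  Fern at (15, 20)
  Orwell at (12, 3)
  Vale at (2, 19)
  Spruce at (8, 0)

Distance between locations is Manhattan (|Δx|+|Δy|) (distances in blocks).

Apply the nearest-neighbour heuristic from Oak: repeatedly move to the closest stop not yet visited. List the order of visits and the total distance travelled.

From Oak: distances to unvisited — Hadley=5, Fern=8, Vale=10, Orwell=16, Spruce=19. Nearest is Hadley (5).
From Hadley: distances to unvisited — Fern=7, Orwell=13, Vale=15, Spruce=20. Nearest is Fern (7).
From Fern: distances to unvisited — Vale=14, Orwell=20, Spruce=27. Nearest is Vale (14).
From Vale: distances to unvisited — Spruce=25, Orwell=26. Nearest is Spruce (25).
From Spruce: distances to unvisited — Orwell=7. Nearest is Orwell (7).
Return Orwell→Oak: 16.
Total = 5 + 7 + 14 + 25 + 7 + 16 = 74.

74 blocks along Oak → Hadley → Fern → Vale → Spruce → Orwell → Oak.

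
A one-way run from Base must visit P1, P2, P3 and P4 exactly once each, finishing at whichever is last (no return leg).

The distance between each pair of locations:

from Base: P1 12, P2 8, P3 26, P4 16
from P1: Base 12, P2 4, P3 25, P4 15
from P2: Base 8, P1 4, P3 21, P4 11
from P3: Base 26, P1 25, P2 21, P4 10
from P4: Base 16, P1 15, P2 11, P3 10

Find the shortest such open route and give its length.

Shortest open route: 37.

There are 4! = 24 possible orderings.
Base - P1 - P2 - P3 - P4: 12+4+21+10 = 47
Base - P1 - P2 - P4 - P3: 12+4+11+10 = 37
Base - P1 - P3 - P2 - P4: 12+25+21+11 = 69
Base - P1 - P3 - P4 - P2: 12+25+10+11 = 58
Base - P1 - P4 - P2 - P3: 12+15+11+21 = 59
Base - P1 - P4 - P3 - P2: 12+15+10+21 = 58
Base - P2 - P1 - P3 - P4: 8+4+25+10 = 47
Base - P2 - P1 - P4 - P3: 8+4+15+10 = 37
Base - P2 - P3 - P1 - P4: 8+21+25+15 = 69
Base - P2 - P3 - P4 - P1: 8+21+10+15 = 54
Base - P2 - P4 - P1 - P3: 8+11+15+25 = 59
Base - P2 - P4 - P3 - P1: 8+11+10+25 = 54
Base - P3 - P1 - P2 - P4: 26+25+4+11 = 66
Base - P3 - P1 - P4 - P2: 26+25+15+11 = 77
… (10 more)
The minimum is 37.
One shortest path: Base → P1 → P2 → P4 → P3.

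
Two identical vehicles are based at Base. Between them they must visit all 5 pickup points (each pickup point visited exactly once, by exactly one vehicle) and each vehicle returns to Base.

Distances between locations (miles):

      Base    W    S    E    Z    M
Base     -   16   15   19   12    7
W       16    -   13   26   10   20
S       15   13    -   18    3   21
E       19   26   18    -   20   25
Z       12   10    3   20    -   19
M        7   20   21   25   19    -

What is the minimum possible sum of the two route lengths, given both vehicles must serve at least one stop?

80 miles — the smallest possible combined total.

Check every non-empty split of the stops between the two vehicles; for each half take its own optimal tour:
  {W} + {S, E, Z, M}: 32 + 65 = 97
  {S} + {W, E, Z, M}: 30 + 76 = 106
  {W, S} + {E, Z, M}: 44 + 64 = 108
  {E} + {W, S, Z, M}: 38 + 55 = 93
  {W, E} + {S, Z, M}: 61 + 43 = 104
  {S, E} + {W, Z, M}: 52 + 49 = 101
  … (15 splits in total)
  {W, S, E, Z} + {M}: 66 + 14 = 80  ← best
Best: vehicle 1 Base → W → Z → S → E → Base = 66; vehicle 2 Base → M → Base = 14; combined 80.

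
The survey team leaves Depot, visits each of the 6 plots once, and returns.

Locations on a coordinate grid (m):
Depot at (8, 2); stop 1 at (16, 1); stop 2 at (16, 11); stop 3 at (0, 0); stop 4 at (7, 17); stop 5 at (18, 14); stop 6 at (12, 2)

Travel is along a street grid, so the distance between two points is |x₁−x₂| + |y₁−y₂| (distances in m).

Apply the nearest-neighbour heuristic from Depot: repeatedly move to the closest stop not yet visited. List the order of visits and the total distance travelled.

From Depot: distances to unvisited — stop 6=4, stop 1=9, stop 3=10, stop 4=16, stop 2=17, stop 5=22. Nearest is stop 6 (4).
From stop 6: distances to unvisited — stop 1=5, stop 2=13, stop 3=14, stop 5=18, stop 4=20. Nearest is stop 1 (5).
From stop 1: distances to unvisited — stop 2=10, stop 5=15, stop 3=17, stop 4=25. Nearest is stop 2 (10).
From stop 2: distances to unvisited — stop 5=5, stop 4=15, stop 3=27. Nearest is stop 5 (5).
From stop 5: distances to unvisited — stop 4=14, stop 3=32. Nearest is stop 4 (14).
From stop 4: distances to unvisited — stop 3=24. Nearest is stop 3 (24).
Return stop 3→Depot: 10.
Total = 4 + 5 + 10 + 5 + 14 + 24 + 10 = 72.

Nearest-neighbour total = 72 m; route Depot → stop 6 → stop 1 → stop 2 → stop 5 → stop 4 → stop 3 → Depot.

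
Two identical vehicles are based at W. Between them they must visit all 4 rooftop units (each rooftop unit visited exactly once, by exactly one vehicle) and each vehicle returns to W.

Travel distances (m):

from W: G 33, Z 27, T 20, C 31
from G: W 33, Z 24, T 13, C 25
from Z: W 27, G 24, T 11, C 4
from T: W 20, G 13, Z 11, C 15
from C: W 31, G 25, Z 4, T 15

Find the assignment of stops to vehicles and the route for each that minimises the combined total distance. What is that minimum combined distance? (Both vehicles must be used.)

Minimum combined distance: 128 m.

Check every non-empty split of the stops between the two vehicles; for each half take its own optimal tour:
  {G} + {Z, T, C}: 66 + 66 = 132
  {Z} + {G, T, C}: 54 + 89 = 143
  {G, Z} + {T, C}: 84 + 66 = 150
  {T} + {G, Z, C}: 40 + 89 = 129
  {G, T} + {Z, C}: 66 + 62 = 128
  {Z, T} + {G, C}: 58 + 89 = 147
  … (7 splits in total)
Best: vehicle 1 W → G → T → W = 66; vehicle 2 W → Z → C → W = 62; combined 128.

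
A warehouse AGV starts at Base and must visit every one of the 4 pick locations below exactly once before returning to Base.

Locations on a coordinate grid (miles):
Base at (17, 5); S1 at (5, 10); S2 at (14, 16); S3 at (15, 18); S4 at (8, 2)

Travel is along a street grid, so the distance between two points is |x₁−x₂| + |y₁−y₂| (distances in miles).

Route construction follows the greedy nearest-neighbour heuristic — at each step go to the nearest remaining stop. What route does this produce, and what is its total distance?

56 miles along Base → S4 → S1 → S2 → S3 → Base.

From Base: distances to unvisited — S4=12, S2=14, S3=15, S1=17. Nearest is S4 (12).
From S4: distances to unvisited — S1=11, S2=20, S3=23. Nearest is S1 (11).
From S1: distances to unvisited — S2=15, S3=18. Nearest is S2 (15).
From S2: distances to unvisited — S3=3. Nearest is S3 (3).
Return S3→Base: 15.
Total = 12 + 11 + 15 + 3 + 15 = 56.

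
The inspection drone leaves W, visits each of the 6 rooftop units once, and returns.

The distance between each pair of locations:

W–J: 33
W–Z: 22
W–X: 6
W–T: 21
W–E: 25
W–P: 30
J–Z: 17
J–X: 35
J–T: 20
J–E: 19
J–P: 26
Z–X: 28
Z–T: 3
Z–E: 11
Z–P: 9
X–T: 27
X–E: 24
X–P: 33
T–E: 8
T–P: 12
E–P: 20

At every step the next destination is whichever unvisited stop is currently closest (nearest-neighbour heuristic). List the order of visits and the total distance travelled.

Nearest-neighbour total = 109; route W → X → E → T → Z → P → J → W.

From W: distances to unvisited — X=6, T=21, Z=22, E=25, P=30, J=33. Nearest is X (6).
From X: distances to unvisited — E=24, T=27, Z=28, P=33, J=35. Nearest is E (24).
From E: distances to unvisited — T=8, Z=11, J=19, P=20. Nearest is T (8).
From T: distances to unvisited — Z=3, P=12, J=20. Nearest is Z (3).
From Z: distances to unvisited — P=9, J=17. Nearest is P (9).
From P: distances to unvisited — J=26. Nearest is J (26).
Return J→W: 33.
Total = 6 + 24 + 8 + 3 + 9 + 26 + 33 = 109.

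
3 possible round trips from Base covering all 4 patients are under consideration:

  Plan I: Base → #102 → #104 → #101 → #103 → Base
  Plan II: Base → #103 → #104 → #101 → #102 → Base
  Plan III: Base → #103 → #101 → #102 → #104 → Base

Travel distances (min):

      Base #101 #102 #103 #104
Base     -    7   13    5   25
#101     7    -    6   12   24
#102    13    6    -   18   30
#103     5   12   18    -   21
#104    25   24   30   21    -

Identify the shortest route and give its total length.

Shortest is Plan II, total 69 min.

Plan I: 13 + 30 + 24 + 12 + 5 = 84
Plan II: 5 + 21 + 24 + 6 + 13 = 69
Plan III: 5 + 12 + 6 + 30 + 25 = 78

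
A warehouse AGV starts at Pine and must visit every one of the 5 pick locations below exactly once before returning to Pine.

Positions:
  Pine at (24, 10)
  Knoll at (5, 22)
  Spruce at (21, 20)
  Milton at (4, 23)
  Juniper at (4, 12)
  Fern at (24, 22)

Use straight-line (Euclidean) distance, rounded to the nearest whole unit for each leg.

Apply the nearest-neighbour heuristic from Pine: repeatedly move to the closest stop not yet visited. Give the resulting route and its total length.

Nearest-neighbour total = 65; route Pine → Spruce → Fern → Knoll → Milton → Juniper → Pine.

At Pine the remaining stops are Spruce 10, Fern 12, Juniper 20, Knoll 22, Milton 24; go to Spruce.
At Spruce the remaining stops are Fern 4, Knoll 16, Milton 17, Juniper 19; go to Fern.
At Fern the remaining stops are Knoll 19, Milton 20, Juniper 22; go to Knoll.
At Knoll the remaining stops are Milton 1, Juniper 10; go to Milton.
At Milton the remaining stops are Juniper 11; go to Juniper.
Return Juniper→Pine: 20.
Total = 10 + 4 + 19 + 1 + 11 + 20 = 65.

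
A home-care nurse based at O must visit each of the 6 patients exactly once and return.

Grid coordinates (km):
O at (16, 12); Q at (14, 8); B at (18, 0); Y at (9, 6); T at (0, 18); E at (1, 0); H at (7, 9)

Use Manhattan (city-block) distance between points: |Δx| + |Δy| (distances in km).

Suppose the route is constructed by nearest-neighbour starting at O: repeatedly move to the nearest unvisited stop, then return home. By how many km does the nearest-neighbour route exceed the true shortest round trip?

24 km longer than the optimal tour.

O: Q=6, H=12, Y=13, B=14, T=22, E=27 ⇒ Q
Q: Y=7, H=8, B=12, E=21, T=24 ⇒ Y
Y: H=5, E=14, B=15, T=21 ⇒ H
H: E=15, T=16, B=20 ⇒ E
E: B=17, T=19 ⇒ B
B: T=36 ⇒ T
NN route O → Q → Y → H → E → B → T → O costs 108.
Optimal: O → Q → Y → H → T → E → B → O costs 84 (by enumerating all 360 distinct tours).
Excess = 108 − 84 = 24.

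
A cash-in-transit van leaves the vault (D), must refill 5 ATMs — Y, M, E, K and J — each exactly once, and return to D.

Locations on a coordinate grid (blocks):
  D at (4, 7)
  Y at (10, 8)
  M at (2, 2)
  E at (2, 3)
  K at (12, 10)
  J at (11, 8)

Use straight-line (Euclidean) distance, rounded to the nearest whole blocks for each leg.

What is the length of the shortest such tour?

There are 60 distinct closed tours to check (reversals are equivalent).
D → Y → M → E → K → J → D: 6+10+1+12+2+7 = 38
D → Y → M → E → J → K → D: 6+10+1+10+2+9 = 38
D → Y → M → K → E → J → D: 6+10+13+12+10+7 = 58
D → Y → M → K → J → E → D: 6+10+13+2+10+4 = 45
D → Y → M → J → E → K → D: 6+10+11+10+12+9 = 58
D → Y → M → J → K → E → D: 6+10+11+2+12+4 = 45
D → Y → E → M → K → J → D: 6+9+1+13+2+7 = 38
D → Y → E → M → J → K → D: 6+9+1+11+2+9 = 38
D → Y → E → K → M → J → D: 6+9+12+13+11+7 = 58
D → Y → E → K → J → M → D: 6+9+12+2+11+5 = 45
D → Y → E → J → M → K → D: 6+9+10+11+13+9 = 58
D → Y → E → J → K → M → D: 6+9+10+2+13+5 = 45
D → Y → K → M → E → J → D: 6+3+13+1+10+7 = 40
D → Y → K → M → J → E → D: 6+3+13+11+10+4 = 47
… (46 more)
D → Y → K → J → M → E → D: 6+3+2+11+1+4 = 27  ← best
The minimum is 27.
One optimal route: D → Y → K → J → M → E → D (or its reverse).

27 blocks — the shortest possible round trip.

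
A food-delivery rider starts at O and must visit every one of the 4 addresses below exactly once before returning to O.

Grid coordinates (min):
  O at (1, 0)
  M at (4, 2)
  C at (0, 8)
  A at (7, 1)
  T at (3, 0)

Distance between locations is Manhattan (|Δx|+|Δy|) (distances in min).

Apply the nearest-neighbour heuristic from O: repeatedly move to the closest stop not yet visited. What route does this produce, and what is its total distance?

At O the remaining stops are T 2, M 5, A 7, C 9; go to T.
At T the remaining stops are M 3, A 5, C 11; go to M.
At M the remaining stops are A 4, C 10; go to A.
At A the remaining stops are C 14; go to C.
Return C→O: 9.
Total = 2 + 3 + 4 + 14 + 9 = 32.

32 min along O → T → M → A → C → O.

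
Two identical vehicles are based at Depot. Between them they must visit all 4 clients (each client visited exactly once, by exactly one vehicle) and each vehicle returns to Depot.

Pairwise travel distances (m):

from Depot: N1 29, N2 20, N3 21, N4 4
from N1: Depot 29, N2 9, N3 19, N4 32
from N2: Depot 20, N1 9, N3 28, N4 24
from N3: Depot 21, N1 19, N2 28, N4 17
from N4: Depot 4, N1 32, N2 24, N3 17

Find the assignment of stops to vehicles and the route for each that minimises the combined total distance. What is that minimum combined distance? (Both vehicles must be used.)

77 m — the smallest possible combined total.

Try each way of splitting the stops between the two vehicles (each non-empty) and, for each split, find the best tour for each vehicle:
  {N1} + {N2, N3, N4}: 58 + 69 = 127
  {N2} + {N1, N3, N4}: 40 + 69 = 109
  {N1, N2} + {N3, N4}: 58 + 42 = 100
  {N3} + {N1, N2, N4}: 42 + 65 = 107
  {N1, N3} + {N2, N4}: 69 + 48 = 117
  {N2, N3} + {N1, N4}: 69 + 65 = 134
  … (7 splits in total)
  {N1, N2, N3} + {N4}: 69 + 8 = 77  ← best
Best: vehicle 1 Depot → N2 → N1 → N3 → Depot = 69; vehicle 2 Depot → N4 → Depot = 8; combined 77.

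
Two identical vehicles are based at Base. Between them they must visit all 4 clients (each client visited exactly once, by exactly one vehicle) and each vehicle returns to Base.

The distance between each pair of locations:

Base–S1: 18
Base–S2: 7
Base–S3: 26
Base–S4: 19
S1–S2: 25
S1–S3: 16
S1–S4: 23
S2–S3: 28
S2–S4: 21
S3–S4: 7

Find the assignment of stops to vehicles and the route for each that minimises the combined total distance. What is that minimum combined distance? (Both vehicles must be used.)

Try each way of splitting the stops between the two vehicles (each non-empty) and, for each split, find the best tour for each vehicle:
  {S1} + {S2, S3, S4}: 36 + 61 = 97
  {S2} + {S1, S3, S4}: 14 + 60 = 74
  {S1, S2} + {S3, S4}: 50 + 52 = 102
  {S3} + {S1, S2, S4}: 52 + 69 = 121
  {S1, S3} + {S2, S4}: 60 + 47 = 107
  {S2, S3} + {S1, S4}: 61 + 60 = 121
  … (7 splits in total)
Best: vehicle 1 Base → S2 → Base = 14; vehicle 2 Base → S1 → S3 → S4 → Base = 60; combined 74.

74 — the smallest possible combined total.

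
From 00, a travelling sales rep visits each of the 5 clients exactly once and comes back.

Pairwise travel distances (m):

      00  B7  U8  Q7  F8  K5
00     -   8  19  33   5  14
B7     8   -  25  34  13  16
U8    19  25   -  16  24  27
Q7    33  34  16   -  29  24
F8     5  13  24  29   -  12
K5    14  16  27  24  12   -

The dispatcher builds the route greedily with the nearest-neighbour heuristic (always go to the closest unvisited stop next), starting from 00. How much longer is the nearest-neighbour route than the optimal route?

00: F8=5, B7=8, K5=14, U8=19, Q7=33 ⇒ F8
F8: K5=12, B7=13, U8=24, Q7=29 ⇒ K5
K5: B7=16, Q7=24, U8=27 ⇒ B7
B7: U8=25, Q7=34 ⇒ U8
U8: Q7=16 ⇒ Q7
NN route 00 → F8 → K5 → B7 → U8 → Q7 → 00 costs 107.
Optimal: 00 → B7 → U8 → Q7 → K5 → F8 → 00 costs 90 (by enumerating all 60 distinct tours).
Excess = 107 − 90 = 17.

Excess over optimum: 17 m.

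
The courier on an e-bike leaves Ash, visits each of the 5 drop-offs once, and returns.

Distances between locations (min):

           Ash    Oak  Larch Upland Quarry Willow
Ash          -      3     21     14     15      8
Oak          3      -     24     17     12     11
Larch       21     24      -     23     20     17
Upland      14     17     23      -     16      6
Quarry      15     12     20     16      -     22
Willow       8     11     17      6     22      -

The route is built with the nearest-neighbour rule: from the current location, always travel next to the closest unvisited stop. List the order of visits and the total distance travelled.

At Ash the remaining stops are Oak 3, Willow 8, Upland 14, Quarry 15, Larch 21; go to Oak.
At Oak the remaining stops are Willow 11, Quarry 12, Upland 17, Larch 24; go to Willow.
At Willow the remaining stops are Upland 6, Larch 17, Quarry 22; go to Upland.
At Upland the remaining stops are Quarry 16, Larch 23; go to Quarry.
At Quarry the remaining stops are Larch 20; go to Larch.
Return Larch→Ash: 21.
Total = 3 + 11 + 6 + 16 + 20 + 21 = 77.

Nearest-neighbour total = 77 min; route Ash → Oak → Willow → Upland → Quarry → Larch → Ash.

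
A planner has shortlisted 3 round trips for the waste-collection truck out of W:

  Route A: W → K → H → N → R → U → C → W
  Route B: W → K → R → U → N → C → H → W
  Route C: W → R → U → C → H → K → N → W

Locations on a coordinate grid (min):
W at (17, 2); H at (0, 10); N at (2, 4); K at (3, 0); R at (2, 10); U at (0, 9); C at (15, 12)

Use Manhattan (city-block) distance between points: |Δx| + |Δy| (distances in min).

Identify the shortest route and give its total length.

Shortest is Route A, total 76 min.

Route A: 16 + 13 + 8 + 6 + 3 + 18 + 12 = 76
Route B: 16 + 11 + 3 + 7 + 21 + 17 + 25 = 100
Route C: 23 + 3 + 18 + 17 + 13 + 5 + 17 = 96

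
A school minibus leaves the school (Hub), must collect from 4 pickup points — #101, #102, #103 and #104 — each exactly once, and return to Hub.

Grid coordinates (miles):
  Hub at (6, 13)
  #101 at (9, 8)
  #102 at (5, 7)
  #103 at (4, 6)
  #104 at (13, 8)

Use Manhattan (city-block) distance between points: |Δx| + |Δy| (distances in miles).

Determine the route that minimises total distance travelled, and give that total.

There are 12 distinct closed tours to check (reversals are equivalent).
Hub-#101-#102-#103-#104-Hub: 8+5+2+11+12 = 38
Hub-#101-#102-#104-#103-Hub: 8+5+9+11+9 = 42
Hub-#101-#103-#102-#104-Hub: 8+7+2+9+12 = 38
Hub-#101-#103-#104-#102-Hub: 8+7+11+9+7 = 42
Hub-#101-#104-#102-#103-Hub: 8+4+9+2+9 = 32
Hub-#101-#104-#103-#102-Hub: 8+4+11+2+7 = 32
Hub-#102-#101-#103-#104-Hub: 7+5+7+11+12 = 42
Hub-#102-#101-#104-#103-Hub: 7+5+4+11+9 = 36
Hub-#102-#103-#101-#104-Hub: 7+2+7+4+12 = 32
Hub-#102-#104-#101-#103-Hub: 7+9+4+7+9 = 36
Hub-#103-#101-#102-#104-Hub: 9+7+5+9+12 = 42
Hub-#103-#102-#101-#104-Hub: 9+2+5+4+12 = 32
The minimum is 32.
One optimal route: Hub → #101 → #104 → #102 → #103 → Hub (or its reverse).

32 miles — the shortest possible round trip.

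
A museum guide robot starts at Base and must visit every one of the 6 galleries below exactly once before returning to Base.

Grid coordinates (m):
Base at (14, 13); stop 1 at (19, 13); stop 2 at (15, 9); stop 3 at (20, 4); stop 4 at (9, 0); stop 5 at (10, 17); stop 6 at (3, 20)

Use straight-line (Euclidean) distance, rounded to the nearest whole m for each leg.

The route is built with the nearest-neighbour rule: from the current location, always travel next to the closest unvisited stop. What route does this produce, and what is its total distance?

Total distance 69 m via the nearest-neighbour route Base → stop 2 → stop 1 → stop 3 → stop 4 → stop 5 → stop 6 → Base.

From Base: distances to unvisited — stop 2=4, stop 1=5, stop 5=6, stop 3=11, stop 6=13, stop 4=14. Nearest is stop 2 (4).
From stop 2: distances to unvisited — stop 1=6, stop 3=7, stop 5=9, stop 4=11, stop 6=16. Nearest is stop 1 (6).
From stop 1: distances to unvisited — stop 3=9, stop 5=10, stop 4=16, stop 6=17. Nearest is stop 3 (9).
From stop 3: distances to unvisited — stop 4=12, stop 5=16, stop 6=23. Nearest is stop 4 (12).
From stop 4: distances to unvisited — stop 5=17, stop 6=21. Nearest is stop 5 (17).
From stop 5: distances to unvisited — stop 6=8. Nearest is stop 6 (8).
Return stop 6→Base: 13.
Total = 4 + 6 + 9 + 12 + 17 + 8 + 13 = 69.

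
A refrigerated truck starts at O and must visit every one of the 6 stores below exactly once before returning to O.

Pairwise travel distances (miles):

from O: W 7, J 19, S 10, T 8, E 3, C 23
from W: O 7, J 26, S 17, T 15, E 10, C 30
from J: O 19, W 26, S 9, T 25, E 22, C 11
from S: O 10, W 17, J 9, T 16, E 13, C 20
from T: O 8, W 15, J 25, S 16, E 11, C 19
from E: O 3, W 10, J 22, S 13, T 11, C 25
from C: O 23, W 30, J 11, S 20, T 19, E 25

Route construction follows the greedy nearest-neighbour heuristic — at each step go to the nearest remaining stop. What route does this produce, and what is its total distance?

87 miles along O → E → W → T → S → J → C → O.

O → [E:3 / W:7 / T:8 / S:10 / J:19 / C:23] → E (3)
E → [W:10 / T:11 / S:13 / J:22 / C:25] → W (10)
W → [T:15 / S:17 / J:26 / C:30] → T (15)
T → [S:16 / C:19 / J:25] → S (16)
S → [J:9 / C:20] → J (9)
J → [C:11] → C (11)
Return C→O: 23.
Total = 3 + 10 + 15 + 16 + 9 + 11 + 23 = 87.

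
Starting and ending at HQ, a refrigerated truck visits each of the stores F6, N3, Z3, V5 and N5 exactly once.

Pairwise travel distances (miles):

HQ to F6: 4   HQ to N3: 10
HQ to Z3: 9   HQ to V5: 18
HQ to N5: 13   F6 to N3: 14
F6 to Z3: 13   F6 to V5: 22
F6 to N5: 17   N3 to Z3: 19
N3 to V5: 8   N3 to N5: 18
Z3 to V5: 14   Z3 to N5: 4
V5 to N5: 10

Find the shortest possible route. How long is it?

HQ - F6 - N3 - Z3 - V5 - N5 - HQ: 4+14+19+14+10+13 = 74
HQ - F6 - N3 - Z3 - N5 - V5 - HQ: 4+14+19+4+10+18 = 69
HQ - F6 - N3 - V5 - Z3 - N5 - HQ: 4+14+8+14+4+13 = 57
HQ - F6 - N3 - V5 - N5 - Z3 - HQ: 4+14+8+10+4+9 = 49
HQ - F6 - N3 - N5 - Z3 - V5 - HQ: 4+14+18+4+14+18 = 72
HQ - F6 - N3 - N5 - V5 - Z3 - HQ: 4+14+18+10+14+9 = 69
HQ - F6 - Z3 - N3 - V5 - N5 - HQ: 4+13+19+8+10+13 = 67
HQ - F6 - Z3 - N3 - N5 - V5 - HQ: 4+13+19+18+10+18 = 82
HQ - F6 - Z3 - V5 - N3 - N5 - HQ: 4+13+14+8+18+13 = 70
HQ - F6 - Z3 - V5 - N5 - N3 - HQ: 4+13+14+10+18+10 = 69
HQ - F6 - Z3 - N5 - N3 - V5 - HQ: 4+13+4+18+8+18 = 65
HQ - F6 - Z3 - N5 - V5 - N3 - HQ: 4+13+4+10+8+10 = 49
HQ - F6 - V5 - N3 - Z3 - N5 - HQ: 4+22+8+19+4+13 = 70
HQ - F6 - V5 - N3 - N5 - Z3 - HQ: 4+22+8+18+4+9 = 65
… (46 more)
The minimum is 49.
One optimal route: HQ → F6 → N3 → V5 → N5 → Z3 → HQ (or its reverse).

49 miles — the shortest possible round trip.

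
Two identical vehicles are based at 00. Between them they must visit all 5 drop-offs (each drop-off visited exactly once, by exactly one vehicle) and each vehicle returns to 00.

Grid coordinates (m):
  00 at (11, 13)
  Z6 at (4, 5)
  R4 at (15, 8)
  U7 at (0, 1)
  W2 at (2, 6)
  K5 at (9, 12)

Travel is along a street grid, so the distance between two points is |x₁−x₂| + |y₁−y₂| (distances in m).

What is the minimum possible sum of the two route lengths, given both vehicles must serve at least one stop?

Check every non-empty split of the stops between the two vehicles; for each half take its own optimal tour:
  {Z6} + {R4, U7, W2, K5}: 30 + 54 = 84
  {R4} + {Z6, U7, W2, K5}: 18 + 46 = 64
  {Z6, R4} + {U7, W2, K5}: 38 + 46 = 84
  {U7} + {Z6, R4, W2, K5}: 46 + 42 = 88
  {Z6, U7} + {R4, W2, K5}: 46 + 40 = 86
  {R4, U7} + {Z6, W2, K5}: 54 + 34 = 88
  … (15 splits in total)
  {Z6, R4, U7, W2} + {K5}: 54 + 6 = 60  ← best
Best: vehicle 1 00 → Z6 → U7 → W2 → R4 → 00 = 54; vehicle 2 00 → K5 → 00 = 6; combined 60.

60 m — the smallest possible combined total.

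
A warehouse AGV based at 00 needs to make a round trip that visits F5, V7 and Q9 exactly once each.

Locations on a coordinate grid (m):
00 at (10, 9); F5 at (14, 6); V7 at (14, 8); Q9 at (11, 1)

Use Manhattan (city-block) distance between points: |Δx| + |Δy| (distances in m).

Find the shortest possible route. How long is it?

There are 3 distinct closed tours to check (reversals are equivalent).
00-F5-V7-Q9-00: 7+2+10+9 = 28
00-F5-Q9-V7-00: 7+8+10+5 = 30
00-V7-F5-Q9-00: 5+2+8+9 = 24
The minimum is 24.
One optimal route: 00 → V7 → F5 → Q9 → 00 (or its reverse).

Shortest round trip = 24 m.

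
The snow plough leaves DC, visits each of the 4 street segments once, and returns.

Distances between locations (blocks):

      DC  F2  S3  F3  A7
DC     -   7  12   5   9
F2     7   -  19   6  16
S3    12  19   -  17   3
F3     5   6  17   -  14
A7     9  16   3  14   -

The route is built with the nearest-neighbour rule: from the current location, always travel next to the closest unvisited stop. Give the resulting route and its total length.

At DC the remaining stops are F3 5, F2 7, A7 9, S3 12; go to F3.
At F3 the remaining stops are F2 6, A7 14, S3 17; go to F2.
At F2 the remaining stops are A7 16, S3 19; go to A7.
At A7 the remaining stops are S3 3; go to S3.
Return S3→DC: 12.
Total = 5 + 6 + 16 + 3 + 12 = 42.

Total distance 42 blocks via the nearest-neighbour route DC → F3 → F2 → A7 → S3 → DC.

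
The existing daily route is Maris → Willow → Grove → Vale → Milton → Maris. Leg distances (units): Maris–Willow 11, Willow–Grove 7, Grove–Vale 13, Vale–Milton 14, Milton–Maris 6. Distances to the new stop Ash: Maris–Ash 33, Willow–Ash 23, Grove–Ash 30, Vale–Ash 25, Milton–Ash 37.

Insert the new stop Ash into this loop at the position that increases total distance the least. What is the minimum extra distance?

+42 — insert Ash between Grove and Vale.

Insertion cost between consecutive stops i–j is d(i,Ash) + d(Ash,j) − d(i,j):
  between Maris and Willow: 33 + 23 − 11 = 45
  between Willow and Grove: 23 + 30 − 7 = 46
  between Grove and Vale: 30 + 25 − 13 = 42
  between Vale and Milton: 25 + 37 − 14 = 48
  between Milton and Maris: 37 + 33 − 6 = 64
Cheapest insertion is between Grove and Vale, adding 42.
New total = 51 + 42 = 93.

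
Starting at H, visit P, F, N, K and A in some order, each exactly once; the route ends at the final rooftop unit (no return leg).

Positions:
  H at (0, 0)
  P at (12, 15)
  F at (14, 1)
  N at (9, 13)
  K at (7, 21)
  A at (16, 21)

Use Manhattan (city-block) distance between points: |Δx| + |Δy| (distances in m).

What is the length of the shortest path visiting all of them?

Shortest open route: 55 m.

There are 5! = 120 possible orderings.
H → P → F → N → K → A: 27+16+17+10+9 = 79
H → P → F → N → A → K: 27+16+17+15+9 = 84
H → P → F → K → N → A: 27+16+27+10+15 = 95
H → P → F → K → A → N: 27+16+27+9+15 = 94
H → P → F → A → N → K: 27+16+22+15+10 = 90
H → P → F → A → K → N: 27+16+22+9+10 = 84
H → P → N → F → K → A: 27+5+17+27+9 = 85
H → P → N → F → A → K: 27+5+17+22+9 = 80
H → P → N → K → F → A: 27+5+10+27+22 = 91
H → P → N → K → A → F: 27+5+10+9+22 = 73
H → P → N → A → F → K: 27+5+15+22+27 = 96
H → P → N → A → K → F: 27+5+15+9+27 = 83
H → P → K → F → N → A: 27+11+27+17+15 = 97
H → P → K → F → A → N: 27+11+27+22+15 = 102
… (106 more)
H → F → P → N → K → A: 15+16+5+10+9 = 55  ← best
The minimum is 55.
One shortest path: H → F → P → N → K → A.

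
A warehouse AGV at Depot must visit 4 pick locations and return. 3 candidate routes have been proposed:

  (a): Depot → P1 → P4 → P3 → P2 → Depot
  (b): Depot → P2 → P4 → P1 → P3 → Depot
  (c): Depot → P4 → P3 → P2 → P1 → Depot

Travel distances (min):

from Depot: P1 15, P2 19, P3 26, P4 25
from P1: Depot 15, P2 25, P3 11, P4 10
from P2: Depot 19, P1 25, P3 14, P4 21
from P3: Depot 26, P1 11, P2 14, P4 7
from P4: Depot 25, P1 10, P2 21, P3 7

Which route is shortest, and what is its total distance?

(a): 15 + 10 + 7 + 14 + 19 = 65
(b): 19 + 21 + 10 + 11 + 26 = 87
(c): 25 + 7 + 14 + 25 + 15 = 86

Shortest is (a), total 65 min.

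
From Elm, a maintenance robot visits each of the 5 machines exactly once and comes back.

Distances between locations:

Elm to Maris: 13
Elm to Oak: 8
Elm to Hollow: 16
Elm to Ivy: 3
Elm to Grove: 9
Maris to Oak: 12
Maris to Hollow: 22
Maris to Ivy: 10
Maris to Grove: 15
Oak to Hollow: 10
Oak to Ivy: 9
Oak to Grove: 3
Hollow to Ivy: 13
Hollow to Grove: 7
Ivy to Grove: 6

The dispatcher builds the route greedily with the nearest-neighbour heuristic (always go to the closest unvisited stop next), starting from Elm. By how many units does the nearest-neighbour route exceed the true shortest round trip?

6 longer than the optimal tour.

From Elm: Ivy=3, Oak=8, Grove=9, Maris=13, Hollow=16 → choose Ivy (3).
From Ivy: Grove=6, Oak=9, Maris=10, Hollow=13 → choose Grove (6).
From Grove: Oak=3, Hollow=7, Maris=15 → choose Oak (3).
From Oak: Hollow=10, Maris=12 → choose Hollow (10).
From Hollow: Maris=22 → choose Maris (22).
NN route Elm → Ivy → Grove → Oak → Hollow → Maris → Elm costs 57.
Optimal: Elm → Maris → Oak → Hollow → Grove → Ivy → Elm costs 51 (by enumerating all 60 distinct tours).
Excess = 57 − 51 = 6.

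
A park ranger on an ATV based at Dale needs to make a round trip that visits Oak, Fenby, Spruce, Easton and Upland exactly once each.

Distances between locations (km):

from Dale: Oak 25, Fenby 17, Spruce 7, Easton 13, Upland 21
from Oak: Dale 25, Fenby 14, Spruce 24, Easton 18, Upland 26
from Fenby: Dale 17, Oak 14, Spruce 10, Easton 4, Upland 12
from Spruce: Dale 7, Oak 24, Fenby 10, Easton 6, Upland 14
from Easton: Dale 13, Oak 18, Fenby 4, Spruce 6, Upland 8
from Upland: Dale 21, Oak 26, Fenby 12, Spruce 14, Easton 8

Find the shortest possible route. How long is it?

72 km — the shortest possible round trip.

Dale → Oak → Fenby → Spruce → Easton → Upland → Dale: 25+14+10+6+8+21 = 84
Dale → Oak → Fenby → Spruce → Upland → Easton → Dale: 25+14+10+14+8+13 = 84
Dale → Oak → Fenby → Easton → Spruce → Upland → Dale: 25+14+4+6+14+21 = 84
Dale → Oak → Fenby → Easton → Upland → Spruce → Dale: 25+14+4+8+14+7 = 72
Dale → Oak → Fenby → Upland → Spruce → Easton → Dale: 25+14+12+14+6+13 = 84
Dale → Oak → Fenby → Upland → Easton → Spruce → Dale: 25+14+12+8+6+7 = 72
Dale → Oak → Spruce → Fenby → Easton → Upland → Dale: 25+24+10+4+8+21 = 92
Dale → Oak → Spruce → Fenby → Upland → Easton → Dale: 25+24+10+12+8+13 = 92
Dale → Oak → Spruce → Easton → Fenby → Upland → Dale: 25+24+6+4+12+21 = 92
Dale → Oak → Spruce → Easton → Upland → Fenby → Dale: 25+24+6+8+12+17 = 92
Dale → Oak → Spruce → Upland → Fenby → Easton → Dale: 25+24+14+12+4+13 = 92
Dale → Oak → Spruce → Upland → Easton → Fenby → Dale: 25+24+14+8+4+17 = 92
Dale → Oak → Easton → Fenby → Spruce → Upland → Dale: 25+18+4+10+14+21 = 92
Dale → Oak → Easton → Fenby → Upland → Spruce → Dale: 25+18+4+12+14+7 = 80
… (46 more)
The minimum is 72.
One optimal route: Dale → Oak → Fenby → Easton → Upland → Spruce → Dale (or its reverse).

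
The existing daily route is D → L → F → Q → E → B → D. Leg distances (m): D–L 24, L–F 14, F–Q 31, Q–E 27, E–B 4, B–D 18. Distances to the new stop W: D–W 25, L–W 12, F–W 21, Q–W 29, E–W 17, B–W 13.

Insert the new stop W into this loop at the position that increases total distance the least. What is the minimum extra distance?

Insertion cost between consecutive stops i–j is d(i,W) + d(W,j) − d(i,j):
  between D and L: 25 + 12 − 24 = 13
  between L and F: 12 + 21 − 14 = 19
  between F and Q: 21 + 29 − 31 = 19
  between Q and E: 29 + 17 − 27 = 19
  between E and B: 17 + 13 − 4 = 26
  between B and D: 13 + 25 − 18 = 20
Cheapest insertion is between D and L, adding 13.
New total = 118 + 13 = 131.

+13 m — insert W between D and L.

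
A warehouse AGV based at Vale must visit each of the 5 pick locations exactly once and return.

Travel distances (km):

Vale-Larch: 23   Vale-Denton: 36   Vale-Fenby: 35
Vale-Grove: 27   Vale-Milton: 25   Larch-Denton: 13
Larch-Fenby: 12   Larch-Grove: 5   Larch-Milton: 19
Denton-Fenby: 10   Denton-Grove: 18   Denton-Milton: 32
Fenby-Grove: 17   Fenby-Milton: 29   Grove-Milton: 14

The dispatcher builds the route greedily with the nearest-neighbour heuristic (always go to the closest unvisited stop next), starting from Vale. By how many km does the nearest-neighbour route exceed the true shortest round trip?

Vale: Larch=23, Milton=25, Grove=27, Fenby=35, Denton=36 ⇒ Larch
Larch: Grove=5, Fenby=12, Denton=13, Milton=19 ⇒ Grove
Grove: Milton=14, Fenby=17, Denton=18 ⇒ Milton
Milton: Fenby=29, Denton=32 ⇒ Fenby
Fenby: Denton=10 ⇒ Denton
NN route Vale → Larch → Grove → Milton → Fenby → Denton → Vale costs 117.
Optimal: Vale → Larch → Denton → Fenby → Grove → Milton → Vale costs 102 (by enumerating all 60 distinct tours).
Excess = 117 − 102 = 15.

The nearest-neighbour route is 15 km longer than optimal.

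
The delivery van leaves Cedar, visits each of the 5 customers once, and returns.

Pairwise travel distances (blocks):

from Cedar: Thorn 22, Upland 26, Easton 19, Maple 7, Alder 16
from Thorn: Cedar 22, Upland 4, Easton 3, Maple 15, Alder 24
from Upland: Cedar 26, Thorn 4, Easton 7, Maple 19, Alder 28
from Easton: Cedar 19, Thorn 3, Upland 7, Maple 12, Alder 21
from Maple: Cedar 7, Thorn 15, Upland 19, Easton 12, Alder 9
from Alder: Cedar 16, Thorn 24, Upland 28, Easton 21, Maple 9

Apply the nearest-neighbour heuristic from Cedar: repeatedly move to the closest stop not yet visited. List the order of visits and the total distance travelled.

At Cedar the remaining stops are Maple 7, Alder 16, Easton 19, Thorn 22, Upland 26; go to Maple.
At Maple the remaining stops are Alder 9, Easton 12, Thorn 15, Upland 19; go to Alder.
At Alder the remaining stops are Easton 21, Thorn 24, Upland 28; go to Easton.
At Easton the remaining stops are Thorn 3, Upland 7; go to Thorn.
At Thorn the remaining stops are Upland 4; go to Upland.
Return Upland→Cedar: 26.
Total = 7 + 9 + 21 + 3 + 4 + 26 = 70.

Nearest-neighbour total = 70 blocks; route Cedar → Maple → Alder → Easton → Thorn → Upland → Cedar.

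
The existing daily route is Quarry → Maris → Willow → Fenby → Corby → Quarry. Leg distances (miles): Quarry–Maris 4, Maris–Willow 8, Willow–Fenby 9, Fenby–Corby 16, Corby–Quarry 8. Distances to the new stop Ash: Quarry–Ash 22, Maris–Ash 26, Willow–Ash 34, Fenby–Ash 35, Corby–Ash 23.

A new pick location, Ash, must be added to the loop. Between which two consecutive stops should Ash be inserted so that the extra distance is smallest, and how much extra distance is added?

Minimum extra distance: 37 miles, inserting Ash between Corby and Quarry.

Insertion cost between consecutive stops i–j is d(i,Ash) + d(Ash,j) − d(i,j):
  between Quarry and Maris: 22 + 26 − 4 = 44
  between Maris and Willow: 26 + 34 − 8 = 52
  between Willow and Fenby: 34 + 35 − 9 = 60
  between Fenby and Corby: 35 + 23 − 16 = 42
  between Corby and Quarry: 23 + 22 − 8 = 37
Cheapest insertion is between Corby and Quarry, adding 37.
New total = 45 + 37 = 82.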